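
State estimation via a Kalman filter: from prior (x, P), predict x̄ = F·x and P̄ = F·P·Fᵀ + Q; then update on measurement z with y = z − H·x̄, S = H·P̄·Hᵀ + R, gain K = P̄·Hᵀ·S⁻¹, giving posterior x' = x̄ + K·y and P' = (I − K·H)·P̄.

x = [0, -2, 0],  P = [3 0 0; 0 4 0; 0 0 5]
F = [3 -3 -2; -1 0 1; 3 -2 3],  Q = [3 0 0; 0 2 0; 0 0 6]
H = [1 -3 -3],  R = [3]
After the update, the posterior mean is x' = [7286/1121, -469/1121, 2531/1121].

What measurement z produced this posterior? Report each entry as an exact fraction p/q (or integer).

z = [1]

x̄ = F·x = [6, 0, 4]
P̄ = F·P·Fᵀ + Q = [86 -19 21; -19 10 6; 21 6 94]
S = H·P̄·Hᵀ + R = [1121]
K = P̄·Hᵀ·S⁻¹ = [80/1121; -67/1121; -279/1121]
x' − x̄ = [560/1121, -469/1121, -1953/1121] = K·y
y = (KᵀK)⁻¹·Kᵀ·(x' − x̄) = [7]
z = y + H·x̄ = [7] + [-6] = [1]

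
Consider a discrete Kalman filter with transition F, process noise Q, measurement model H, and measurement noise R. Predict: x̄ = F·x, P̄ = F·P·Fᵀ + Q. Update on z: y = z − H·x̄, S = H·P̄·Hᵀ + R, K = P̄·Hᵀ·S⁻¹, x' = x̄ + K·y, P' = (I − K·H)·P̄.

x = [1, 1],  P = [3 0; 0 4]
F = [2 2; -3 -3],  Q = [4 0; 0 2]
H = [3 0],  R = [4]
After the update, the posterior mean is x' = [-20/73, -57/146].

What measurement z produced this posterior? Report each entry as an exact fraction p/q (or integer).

x̄ = F·x = [4, -6]
P̄ = F·P·Fᵀ + Q = [32 -42; -42 65]
S = H·P̄·Hᵀ + R = [292]
K = P̄·Hᵀ·S⁻¹ = [24/73; -63/146]
x' − x̄ = [-312/73, 819/146] = K·y
y = (KᵀK)⁻¹·Kᵀ·(x' − x̄) = [-13]
z = y + H·x̄ = [-13] + [12] = [-1]

z = [-1]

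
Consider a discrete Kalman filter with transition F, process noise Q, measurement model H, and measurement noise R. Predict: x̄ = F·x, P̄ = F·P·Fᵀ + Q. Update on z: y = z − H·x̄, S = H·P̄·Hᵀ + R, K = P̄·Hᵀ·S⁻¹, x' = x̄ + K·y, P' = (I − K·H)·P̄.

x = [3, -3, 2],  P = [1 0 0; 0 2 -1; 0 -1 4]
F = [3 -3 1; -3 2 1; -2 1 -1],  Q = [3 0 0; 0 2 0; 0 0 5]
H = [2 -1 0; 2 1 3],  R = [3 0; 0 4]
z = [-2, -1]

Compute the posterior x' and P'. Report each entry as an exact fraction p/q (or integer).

x' = [-1810/1517, -3207/3034, 6593/9102]
P' = [3520/1517 5264/1517 -3992/1517; 5264/1517 22943/3034 -14229/3034; -3992/1517 -14229/3034 33149/9102]

x̄ = F·x = [20, -13, -11]
P̄ = F·P·Fᵀ + Q = [40 -16 -20; -16 19 7; -20 7 17]
y = z − H·x̄ = [-55, 5]
S = H·P̄·Hᵀ + R = [246 0; 0 74]
K = P̄·Hᵀ·S⁻¹ = [16/41 2/37; -17/82 4/37; -47/246 9/37]
x' = x̄ + K·y = [-1810/1517, -3207/3034, 6593/9102]
P' = (I − K·H)·P̄ = [3520/1517 5264/1517 -3992/1517; 5264/1517 22943/3034 -14229/3034; -3992/1517 -14229/3034 33149/9102]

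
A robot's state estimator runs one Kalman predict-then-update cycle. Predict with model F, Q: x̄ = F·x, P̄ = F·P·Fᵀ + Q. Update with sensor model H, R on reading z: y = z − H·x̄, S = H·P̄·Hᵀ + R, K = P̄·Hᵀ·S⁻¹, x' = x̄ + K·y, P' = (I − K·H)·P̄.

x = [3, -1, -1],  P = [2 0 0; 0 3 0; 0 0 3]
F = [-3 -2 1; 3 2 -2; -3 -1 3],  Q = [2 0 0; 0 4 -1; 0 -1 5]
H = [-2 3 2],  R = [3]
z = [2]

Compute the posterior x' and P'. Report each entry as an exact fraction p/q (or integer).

x̄ = F·x = [-8, 9, -11]
P̄ = F·P·Fᵀ + Q = [35 -36 33; -36 46 -43; 33 -43 53]
y = z − H·x̄ = [-19]
S = H·P̄·Hᵀ + R = [421]
K = P̄·Hᵀ·S⁻¹ = [-112/421; 124/421; -89/421]
x' = x̄ + K·y = [-1240/421, 1433/421, -2940/421]
P' = (I − K·H)·P̄ = [2191/421 -1268/421 3925/421; -1268/421 3990/421 -7067/421; 3925/421 -7067/421 14392/421]

x' = [-1240/421, 1433/421, -2940/421]
P' = [2191/421 -1268/421 3925/421; -1268/421 3990/421 -7067/421; 3925/421 -7067/421 14392/421]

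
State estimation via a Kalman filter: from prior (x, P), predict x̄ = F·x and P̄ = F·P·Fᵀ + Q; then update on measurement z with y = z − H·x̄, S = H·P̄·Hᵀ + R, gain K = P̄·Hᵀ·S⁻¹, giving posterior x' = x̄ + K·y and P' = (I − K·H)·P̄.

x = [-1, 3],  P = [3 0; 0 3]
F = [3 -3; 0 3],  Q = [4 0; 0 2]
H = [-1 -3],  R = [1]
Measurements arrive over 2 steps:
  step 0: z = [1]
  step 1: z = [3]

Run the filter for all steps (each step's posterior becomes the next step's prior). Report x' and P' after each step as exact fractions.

step 0: x' = [-764/79, 231/79], P' = [8635/158 -1443/79; -1443/79 491/79]
step 1: x' = [-14616/985, 10017/2561], P' = [281264/985 -18573/197; -18573/197 79993/2561]

step 0: x̄ = F·x = [-12, 9]
step 0: P̄ = F·P·Fᵀ + Q = [58 -27; -27 29]
step 0: y = z − H·x̄ = [16]
step 0: S = H·P̄·Hᵀ + R = [158]
step 0: K = P̄·Hᵀ·S⁻¹ = [23/158; -30/79]
step 0: x' = x̄ + K·y = [-764/79, 231/79]
step 0: P' = (I − K·H)·P̄ = [8635/158 -1443/79; -1443/79 491/79]
step 1: x̄ = F·x = [-2985/79, 693/79]
step 1: P̄ = F·P·Fᵀ + Q = [139133/158 -17406/79; -17406/79 4577/79]
step 1: y = z − H·x̄ = [-669/79]
step 1: S = H·P̄·Hᵀ + R = [12805/158]
step 1: K = P̄·Hᵀ·S⁻¹ = [-2669/985; 1470/2561]
step 1: x' = x̄ + K·y = [-14616/985, 10017/2561]
step 1: P' = (I − K·H)·P̄ = [281264/985 -18573/197; -18573/197 79993/2561]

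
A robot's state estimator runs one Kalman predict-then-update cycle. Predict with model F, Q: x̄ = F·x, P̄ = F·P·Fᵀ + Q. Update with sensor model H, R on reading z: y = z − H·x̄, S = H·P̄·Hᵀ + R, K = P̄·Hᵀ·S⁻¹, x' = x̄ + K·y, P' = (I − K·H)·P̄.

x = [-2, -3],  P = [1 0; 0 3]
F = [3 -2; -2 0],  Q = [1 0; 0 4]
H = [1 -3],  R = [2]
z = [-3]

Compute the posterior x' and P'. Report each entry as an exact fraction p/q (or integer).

x̄ = F·x = [0, 4]
P̄ = F·P·Fᵀ + Q = [22 -6; -6 8]
y = z − H·x̄ = [9]
S = H·P̄·Hᵀ + R = [132]
K = P̄·Hᵀ·S⁻¹ = [10/33; -5/22]
x' = x̄ + K·y = [30/11, 43/22]
P' = (I − K·H)·P̄ = [326/33 34/11; 34/11 13/11]

x' = [30/11, 43/22]
P' = [326/33 34/11; 34/11 13/11]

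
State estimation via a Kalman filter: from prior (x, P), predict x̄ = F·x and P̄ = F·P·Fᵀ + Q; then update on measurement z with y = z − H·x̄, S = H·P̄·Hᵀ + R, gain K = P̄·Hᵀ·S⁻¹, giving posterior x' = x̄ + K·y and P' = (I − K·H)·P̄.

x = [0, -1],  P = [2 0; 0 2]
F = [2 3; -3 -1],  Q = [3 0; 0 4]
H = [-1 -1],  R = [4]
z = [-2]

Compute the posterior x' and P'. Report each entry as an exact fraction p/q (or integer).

x̄ = F·x = [-3, 1]
P̄ = F·P·Fᵀ + Q = [29 -18; -18 24]
y = z − H·x̄ = [-4]
S = H·P̄·Hᵀ + R = [21]
K = P̄·Hᵀ·S⁻¹ = [-11/21; -2/7]
x' = x̄ + K·y = [-19/21, 15/7]
P' = (I − K·H)·P̄ = [488/21 -148/7; -148/7 156/7]

x' = [-19/21, 15/7]
P' = [488/21 -148/7; -148/7 156/7]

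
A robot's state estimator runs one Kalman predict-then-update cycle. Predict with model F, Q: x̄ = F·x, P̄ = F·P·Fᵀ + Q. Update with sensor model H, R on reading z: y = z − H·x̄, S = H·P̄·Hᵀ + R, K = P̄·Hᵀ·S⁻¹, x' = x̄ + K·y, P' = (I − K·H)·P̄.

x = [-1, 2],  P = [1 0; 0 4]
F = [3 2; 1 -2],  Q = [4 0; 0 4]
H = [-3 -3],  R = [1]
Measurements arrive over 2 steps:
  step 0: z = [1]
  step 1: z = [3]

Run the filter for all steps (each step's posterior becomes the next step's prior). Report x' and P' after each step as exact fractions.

step 0: x' = [745/217, -821/217], P' = [3989/217 -3973/217; -3973/217 3981/217]
step 1: x' = [-634735/590257, 47675/590257], P' = [1728049/590257 -1711097/590257; -1711097/590257 1759705/590257]

step 0: x̄ = F·x = [1, -5]
step 0: P̄ = F·P·Fᵀ + Q = [29 -13; -13 21]
step 0: y = z − H·x̄ = [-11]
step 0: S = H·P̄·Hᵀ + R = [217]
step 0: K = P̄·Hᵀ·S⁻¹ = [-48/217; -24/217]
step 0: x' = x̄ + K·y = [745/217, -821/217]
step 0: P' = (I − K·H)·P̄ = [3989/217 -3973/217; -3973/217 3981/217]
step 1: x̄ = F·x = [593/217, 11]
step 1: P̄ = F·P·Fᵀ + Q = [5017/217 55; 55 169]
step 1: y = z − H·x̄ = [9591/217]
step 1: S = H·P̄·Hᵀ + R = [590257/217]
step 1: K = P̄·Hᵀ·S⁻¹ = [-50856/590257; -145824/590257]
step 1: x' = x̄ + K·y = [-634735/590257, 47675/590257]
step 1: P' = (I − K·H)·P̄ = [1728049/590257 -1711097/590257; -1711097/590257 1759705/590257]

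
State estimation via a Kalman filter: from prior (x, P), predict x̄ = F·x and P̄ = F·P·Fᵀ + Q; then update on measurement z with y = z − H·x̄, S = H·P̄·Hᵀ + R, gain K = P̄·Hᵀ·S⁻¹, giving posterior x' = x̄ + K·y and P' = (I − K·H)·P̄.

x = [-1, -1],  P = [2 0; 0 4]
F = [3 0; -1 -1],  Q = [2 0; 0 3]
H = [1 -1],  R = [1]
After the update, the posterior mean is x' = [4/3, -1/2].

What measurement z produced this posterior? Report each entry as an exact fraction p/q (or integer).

z = [2]

x̄ = F·x = [-3, 2]
P̄ = F·P·Fᵀ + Q = [20 -6; -6 9]
S = H·P̄·Hᵀ + R = [42]
K = P̄·Hᵀ·S⁻¹ = [13/21; -5/14]
x' − x̄ = [13/3, -5/2] = K·y
y = (KᵀK)⁻¹·Kᵀ·(x' − x̄) = [7]
z = y + H·x̄ = [7] + [-5] = [2]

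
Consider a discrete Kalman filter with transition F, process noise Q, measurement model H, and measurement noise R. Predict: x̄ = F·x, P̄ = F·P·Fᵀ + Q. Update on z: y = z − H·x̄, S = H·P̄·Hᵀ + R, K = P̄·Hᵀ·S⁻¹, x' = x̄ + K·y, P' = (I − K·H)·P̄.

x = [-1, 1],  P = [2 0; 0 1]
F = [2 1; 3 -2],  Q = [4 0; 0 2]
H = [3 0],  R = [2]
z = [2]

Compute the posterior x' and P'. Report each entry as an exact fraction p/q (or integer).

x̄ = F·x = [-1, -5]
P̄ = F·P·Fᵀ + Q = [13 10; 10 24]
y = z − H·x̄ = [5]
S = H·P̄·Hᵀ + R = [119]
K = P̄·Hᵀ·S⁻¹ = [39/119; 30/119]
x' = x̄ + K·y = [76/119, -445/119]
P' = (I − K·H)·P̄ = [26/119 20/119; 20/119 1956/119]

x' = [76/119, -445/119]
P' = [26/119 20/119; 20/119 1956/119]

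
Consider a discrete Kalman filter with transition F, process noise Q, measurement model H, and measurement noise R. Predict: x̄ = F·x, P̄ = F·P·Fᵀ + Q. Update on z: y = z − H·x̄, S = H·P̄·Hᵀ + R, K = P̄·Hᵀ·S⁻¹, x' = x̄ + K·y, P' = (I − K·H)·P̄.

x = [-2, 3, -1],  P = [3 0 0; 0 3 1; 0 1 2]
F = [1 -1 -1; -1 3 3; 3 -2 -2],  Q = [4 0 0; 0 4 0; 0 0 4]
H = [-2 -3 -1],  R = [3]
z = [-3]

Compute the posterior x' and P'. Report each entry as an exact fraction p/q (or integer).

x' = [-307/82, 545/82, -386/41]
P' = [1001/82 -1191/82 775/41; -1191/82 1633/82 -1203/41; 775/41 -1203/41 2035/41]

x̄ = F·x = [-4, 8, -10]
P̄ = F·P·Fᵀ + Q = [14 -24 23; -24 70 -51; 23 -51 59]
y = z − H·x̄ = [3]
S = H·P̄·Hᵀ + R = [246]
K = P̄·Hᵀ·S⁻¹ = [7/82; -37/82; 8/41]
x' = x̄ + K·y = [-307/82, 545/82, -386/41]
P' = (I − K·H)·P̄ = [1001/82 -1191/82 775/41; -1191/82 1633/82 -1203/41; 775/41 -1203/41 2035/41]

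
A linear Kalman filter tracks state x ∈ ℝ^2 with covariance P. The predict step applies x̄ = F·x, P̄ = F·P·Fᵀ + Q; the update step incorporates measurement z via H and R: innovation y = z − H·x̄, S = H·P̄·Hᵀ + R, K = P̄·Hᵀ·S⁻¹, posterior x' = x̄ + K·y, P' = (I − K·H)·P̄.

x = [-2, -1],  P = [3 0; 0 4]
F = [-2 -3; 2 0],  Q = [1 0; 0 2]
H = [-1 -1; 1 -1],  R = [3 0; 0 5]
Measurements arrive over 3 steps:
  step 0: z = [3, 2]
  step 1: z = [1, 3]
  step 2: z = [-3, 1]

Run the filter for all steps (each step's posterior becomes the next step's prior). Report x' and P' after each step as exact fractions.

step 0: x̄ = F·x = [7, -4]
step 0: P̄ = F·P·Fᵀ + Q = [49 -12; -12 14]
step 0: y = z − H·x̄ = [6, -9]
step 0: S = H·P̄·Hᵀ + R = [42 -35; -35 92]
step 0: K = P̄·Hᵀ·S⁻¹ = [-1269/2639 181/377; -1094/2639 -166/377]
step 0: x' = x̄ + K·y = [-544/2639, -6662/2639]
step 0: P' = (I − K·H)·P̄ = [5071/2639 -1264/2639; -1264/2639 4546/2639]
step 1: x̄ = F·x = [21074/2639, -1088/2639]
step 1: P̄ = F·P·Fᵀ + Q = [48669/2639 -12700/2639; -12700/2639 25562/2639]
step 1: y = z − H·x̄ = [22625/2639, -2035/377]
step 1: S = H·P̄·Hᵀ + R = [56748/2639 -3301/377; -3301/377 16118/377]
step 1: K = P̄·Hᵀ·S⁻¹ = [-1000449/2223841 1004711/2223841; -884914/2223841 -935390/2223841]
step 1: x' = x̄ + K·y = [3758226/2223841, -3454372/2223841]
step 1: P' = (I − K·H)·P̄ = [4012451/2223841 -1011104/2223841; -1011104/2223841 3665846/2223841]
step 2: x̄ = F·x = [2846664/2223841, 7516452/2223841]
step 2: P̄ = F·P·Fᵀ + Q = [39133011/2223841 -9983180/2223841; -9983180/2223841 20497486/2223841]
step 2: y = z − H·x̄ = [3691593/2223841, 6893629/2223841]
step 2: S = H·P̄·Hᵀ + R = [46335660/2223841 -18635525/2223841; -18635525/2223841 90716062/2223841]
step 2: K = P̄·Hᵀ·S⁻¹ = [-777506967/1733984495 155821277/346796899; -684329342/1733984495 -144639962/346796899]
step 2: x' = x̄ + K·y = [3344080054/1733984495, 2482944884/1733984495]
step 2: P' = (I − K·H)·P̄ = [3114026413/1733984495 -781505512/1733984495; -781505512/1733984495 2834493538/1733984495]

step 0: x' = [-544/2639, -6662/2639], P' = [5071/2639 -1264/2639; -1264/2639 4546/2639]
step 1: x' = [3758226/2223841, -3454372/2223841], P' = [4012451/2223841 -1011104/2223841; -1011104/2223841 3665846/2223841]
step 2: x' = [3344080054/1733984495, 2482944884/1733984495], P' = [3114026413/1733984495 -781505512/1733984495; -781505512/1733984495 2834493538/1733984495]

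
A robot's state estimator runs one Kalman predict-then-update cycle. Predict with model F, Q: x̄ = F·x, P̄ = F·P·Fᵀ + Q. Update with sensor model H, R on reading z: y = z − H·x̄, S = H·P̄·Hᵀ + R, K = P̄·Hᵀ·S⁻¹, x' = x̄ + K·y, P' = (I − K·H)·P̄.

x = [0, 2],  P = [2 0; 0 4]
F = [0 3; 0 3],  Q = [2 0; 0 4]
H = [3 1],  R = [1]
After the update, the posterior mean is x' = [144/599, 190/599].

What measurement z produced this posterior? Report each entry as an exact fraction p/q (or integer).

z = [1]

x̄ = F·x = [6, 6]
P̄ = F·P·Fᵀ + Q = [38 36; 36 40]
S = H·P̄·Hᵀ + R = [599]
K = P̄·Hᵀ·S⁻¹ = [150/599; 148/599]
x' − x̄ = [-3450/599, -3404/599] = K·y
y = (KᵀK)⁻¹·Kᵀ·(x' − x̄) = [-23]
z = y + H·x̄ = [-23] + [24] = [1]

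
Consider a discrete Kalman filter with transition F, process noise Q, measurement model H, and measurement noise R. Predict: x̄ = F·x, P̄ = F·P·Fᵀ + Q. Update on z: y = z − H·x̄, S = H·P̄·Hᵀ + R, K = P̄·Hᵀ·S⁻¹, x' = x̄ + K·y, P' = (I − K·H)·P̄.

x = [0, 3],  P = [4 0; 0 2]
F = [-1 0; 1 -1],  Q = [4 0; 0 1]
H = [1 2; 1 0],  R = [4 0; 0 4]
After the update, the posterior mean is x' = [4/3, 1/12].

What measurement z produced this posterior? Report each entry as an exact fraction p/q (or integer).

x̄ = F·x = [0, -3]
P̄ = F·P·Fᵀ + Q = [8 -4; -4 7]
S = H·P̄·Hᵀ + R = [24 0; 0 12]
K = P̄·Hᵀ·S⁻¹ = [0 2/3; 5/12 -1/3]
x' − x̄ = [4/3, 37/12] = K·y
y = (KᵀK)⁻¹·Kᵀ·(x' − x̄) = [9, 2]
z = y + H·x̄ = [9, 2] + [-6, 0] = [3, 2]

z = [3, 2]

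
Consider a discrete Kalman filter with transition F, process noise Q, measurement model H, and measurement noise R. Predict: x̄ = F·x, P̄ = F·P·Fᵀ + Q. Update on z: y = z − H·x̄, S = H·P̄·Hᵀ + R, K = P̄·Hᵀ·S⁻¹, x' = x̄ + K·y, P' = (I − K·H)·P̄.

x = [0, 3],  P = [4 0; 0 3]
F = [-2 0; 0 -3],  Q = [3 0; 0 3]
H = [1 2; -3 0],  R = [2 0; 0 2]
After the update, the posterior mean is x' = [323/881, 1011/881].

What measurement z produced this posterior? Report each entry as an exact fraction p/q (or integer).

z = [3, -1]

x̄ = F·x = [0, -9]
P̄ = F·P·Fᵀ + Q = [19 0; 0 30]
S = H·P̄·Hᵀ + R = [141 -57; -57 173]
K = P̄·Hᵀ·S⁻¹ = [19/10572 -1159/3524; 865/1762 285/1762]
x' − x̄ = [323/881, 8940/881] = K·y
y = (KᵀK)⁻¹·Kᵀ·(x' − x̄) = [21, -1]
z = y + H·x̄ = [21, -1] + [-18, 0] = [3, -1]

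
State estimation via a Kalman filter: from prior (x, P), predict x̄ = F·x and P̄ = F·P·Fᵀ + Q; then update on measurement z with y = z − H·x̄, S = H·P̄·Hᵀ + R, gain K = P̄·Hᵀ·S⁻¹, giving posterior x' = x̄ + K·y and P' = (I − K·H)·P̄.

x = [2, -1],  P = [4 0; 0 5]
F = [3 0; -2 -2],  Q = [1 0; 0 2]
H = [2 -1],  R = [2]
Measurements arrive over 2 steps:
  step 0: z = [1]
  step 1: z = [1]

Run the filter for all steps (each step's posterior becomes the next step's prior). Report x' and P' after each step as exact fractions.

step 0: x̄ = F·x = [6, -2]
step 0: P̄ = F·P·Fᵀ + Q = [37 -24; -24 38]
step 0: y = z − H·x̄ = [-13]
step 0: S = H·P̄·Hᵀ + R = [284]
step 0: K = P̄·Hᵀ·S⁻¹ = [49/142; -43/142]
step 0: x' = x̄ + K·y = [215/142, 275/142]
step 0: P' = (I − K·H)·P̄ = [226/71 403/71; 403/71 849/71]
step 1: x̄ = F·x = [645/142, -490/71]
step 1: P̄ = F·P·Fᵀ + Q = [2105/71 -3774/71; -3774/71 7666/71]
step 1: y = z − H·x̄ = [-1064/71]
step 1: S = H·P̄·Hᵀ + R = [31324/71]
step 1: K = P̄·Hᵀ·S⁻¹ = [1996/7831; -7607/15662]
step 1: x' = x̄ + K·y = [11317/15662, 2954/7831]
step 1: P' = (I − K·H)·P̄ = [7721/7831 11450/7831; 11450/7831 30507/7831]

step 0: x' = [215/142, 275/142], P' = [226/71 403/71; 403/71 849/71]
step 1: x' = [11317/15662, 2954/7831], P' = [7721/7831 11450/7831; 11450/7831 30507/7831]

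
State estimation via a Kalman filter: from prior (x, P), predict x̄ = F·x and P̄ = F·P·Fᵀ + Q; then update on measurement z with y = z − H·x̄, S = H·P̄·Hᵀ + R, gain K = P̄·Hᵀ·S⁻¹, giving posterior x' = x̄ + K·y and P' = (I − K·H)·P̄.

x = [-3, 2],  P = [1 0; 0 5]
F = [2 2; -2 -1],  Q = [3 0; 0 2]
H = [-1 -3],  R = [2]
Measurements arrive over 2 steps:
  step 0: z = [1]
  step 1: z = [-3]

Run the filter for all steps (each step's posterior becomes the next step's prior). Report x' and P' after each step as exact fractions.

step 0: x̄ = F·x = [-2, 4]
step 0: P̄ = F·P·Fᵀ + Q = [27 -14; -14 11]
step 0: y = z − H·x̄ = [11]
step 0: S = H·P̄·Hᵀ + R = [44]
step 0: K = P̄·Hᵀ·S⁻¹ = [15/44; -19/44]
step 0: x' = x̄ + K·y = [7/4, -3/4]
step 0: P' = (I − K·H)·P̄ = [963/44 -331/44; -331/44 123/44]
step 1: x̄ = F·x = [2, -11/4]
step 1: P̄ = F·P·Fᵀ + Q = [457/11 -48; -48 249/4]
step 1: y = z − H·x̄ = [-37/4]
step 1: S = H·P̄·Hᵀ + R = [13895/44]
step 1: K = P̄·Hᵀ·S⁻¹ = [644/1985; -1221/2779]
step 1: x' = x̄ + K·y = [-1987/1985, 3652/2779]
step 1: P' = (I − K·H)·P̄ = [16487/1985 -1185/397; -1185/397 3579/2779]

step 0: x' = [7/4, -3/4], P' = [963/44 -331/44; -331/44 123/44]
step 1: x' = [-1987/1985, 3652/2779], P' = [16487/1985 -1185/397; -1185/397 3579/2779]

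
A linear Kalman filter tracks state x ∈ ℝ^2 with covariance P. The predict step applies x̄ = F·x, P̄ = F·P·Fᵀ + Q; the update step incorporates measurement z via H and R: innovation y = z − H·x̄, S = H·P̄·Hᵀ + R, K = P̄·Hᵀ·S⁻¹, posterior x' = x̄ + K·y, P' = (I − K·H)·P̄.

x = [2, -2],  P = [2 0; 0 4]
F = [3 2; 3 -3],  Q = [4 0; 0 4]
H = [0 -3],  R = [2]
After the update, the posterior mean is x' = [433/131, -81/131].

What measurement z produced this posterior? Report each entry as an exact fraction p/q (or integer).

z = [2]

x̄ = F·x = [2, 12]
P̄ = F·P·Fᵀ + Q = [38 -6; -6 58]
S = H·P̄·Hᵀ + R = [524]
K = P̄·Hᵀ·S⁻¹ = [9/262; -87/262]
x' − x̄ = [171/131, -1653/131] = K·y
y = (KᵀK)⁻¹·Kᵀ·(x' − x̄) = [38]
z = y + H·x̄ = [38] + [-36] = [2]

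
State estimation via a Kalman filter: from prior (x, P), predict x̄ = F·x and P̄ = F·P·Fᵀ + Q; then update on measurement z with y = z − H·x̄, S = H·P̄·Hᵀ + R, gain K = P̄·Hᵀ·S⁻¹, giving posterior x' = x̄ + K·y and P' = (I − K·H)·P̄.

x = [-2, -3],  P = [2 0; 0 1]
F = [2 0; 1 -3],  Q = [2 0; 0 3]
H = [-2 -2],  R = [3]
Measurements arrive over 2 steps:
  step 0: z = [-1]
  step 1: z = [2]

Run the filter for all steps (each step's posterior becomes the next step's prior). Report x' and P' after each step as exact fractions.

step 0: x' = [-664/131, 737/131], P' = [526/131 -484/131; -484/131 538/131]
step 1: x' = [13936/76165, -102317/76165], P' = [155234/76165 -136268/76165; -136268/76165 174131/76165]

step 0: x̄ = F·x = [-4, 7]
step 0: P̄ = F·P·Fᵀ + Q = [10 4; 4 14]
step 0: y = z − H·x̄ = [5]
step 0: S = H·P̄·Hᵀ + R = [131]
step 0: K = P̄·Hᵀ·S⁻¹ = [-28/131; -36/131]
step 0: x' = x̄ + K·y = [-664/131, 737/131]
step 0: P' = (I − K·H)·P̄ = [526/131 -484/131; -484/131 538/131]
step 1: x̄ = F·x = [-1328/131, -2875/131]
step 1: P̄ = F·P·Fᵀ + Q = [2366/131 3956/131; 3956/131 8665/131]
step 1: y = z − H·x̄ = [-8144/131]
step 1: S = H·P̄·Hᵀ + R = [76165/131]
step 1: K = P̄·Hᵀ·S⁻¹ = [-12644/76165; -25242/76165]
step 1: x' = x̄ + K·y = [13936/76165, -102317/76165]
step 1: P' = (I − K·H)·P̄ = [155234/76165 -136268/76165; -136268/76165 174131/76165]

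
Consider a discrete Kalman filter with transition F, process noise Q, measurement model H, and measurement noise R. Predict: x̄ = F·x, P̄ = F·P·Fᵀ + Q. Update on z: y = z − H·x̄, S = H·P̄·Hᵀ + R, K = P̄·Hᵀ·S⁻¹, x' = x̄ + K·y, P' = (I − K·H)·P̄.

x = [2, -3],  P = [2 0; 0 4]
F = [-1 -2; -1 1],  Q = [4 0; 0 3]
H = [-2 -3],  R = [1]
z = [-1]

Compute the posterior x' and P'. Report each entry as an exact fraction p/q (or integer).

x' = [300/49, -185/49]
P' = [740/49 -489/49; -489/49 657/98]

x̄ = F·x = [4, -5]
P̄ = F·P·Fᵀ + Q = [22 -6; -6 9]
y = z − H·x̄ = [-8]
S = H·P̄·Hᵀ + R = [98]
K = P̄·Hᵀ·S⁻¹ = [-13/49; -15/98]
x' = x̄ + K·y = [300/49, -185/49]
P' = (I − K·H)·P̄ = [740/49 -489/49; -489/49 657/98]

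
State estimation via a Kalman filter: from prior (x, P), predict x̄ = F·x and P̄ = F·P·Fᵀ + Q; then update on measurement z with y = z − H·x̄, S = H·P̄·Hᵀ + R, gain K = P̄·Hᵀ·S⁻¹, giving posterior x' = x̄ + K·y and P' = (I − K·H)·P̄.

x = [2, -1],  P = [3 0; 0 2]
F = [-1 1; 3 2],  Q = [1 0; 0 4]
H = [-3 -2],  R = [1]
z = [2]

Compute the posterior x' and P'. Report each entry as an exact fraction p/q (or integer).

x̄ = F·x = [-3, 4]
P̄ = F·P·Fᵀ + Q = [6 -5; -5 39]
y = z − H·x̄ = [1]
S = H·P̄·Hᵀ + R = [151]
K = P̄·Hᵀ·S⁻¹ = [-8/151; -63/151]
x' = x̄ + K·y = [-461/151, 541/151]
P' = (I − K·H)·P̄ = [842/151 -1259/151; -1259/151 1920/151]

x' = [-461/151, 541/151]
P' = [842/151 -1259/151; -1259/151 1920/151]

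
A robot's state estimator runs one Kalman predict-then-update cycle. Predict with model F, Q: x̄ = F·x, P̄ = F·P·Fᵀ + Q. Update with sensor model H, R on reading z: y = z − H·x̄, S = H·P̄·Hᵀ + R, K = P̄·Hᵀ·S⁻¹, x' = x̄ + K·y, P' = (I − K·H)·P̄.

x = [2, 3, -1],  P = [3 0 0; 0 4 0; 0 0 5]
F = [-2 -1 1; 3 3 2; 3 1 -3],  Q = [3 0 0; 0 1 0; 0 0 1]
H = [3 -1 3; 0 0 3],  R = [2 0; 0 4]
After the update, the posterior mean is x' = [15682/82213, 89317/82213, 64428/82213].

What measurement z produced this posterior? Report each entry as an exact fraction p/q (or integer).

x̄ = F·x = [-8, 13, 12]
P̄ = F·P·Fᵀ + Q = [24 -20 -37; -20 84 9; -37 9 77]
S = H·P̄·Hᵀ + R = [395 333; 333 697]
K = P̄·Hᵀ·S⁻¹ = [11860/82213 -18759/82213; -45270/82213 24813/82213; 222/82213 27141/82213]
x' − x̄ = [673386/82213, -979452/82213, -922128/82213] = K·y
y = (KᵀK)⁻¹·Kᵀ·(x' − x̄) = [3, -34]
z = y + H·x̄ = [3, -34] + [-1, 36] = [2, 2]

z = [2, 2]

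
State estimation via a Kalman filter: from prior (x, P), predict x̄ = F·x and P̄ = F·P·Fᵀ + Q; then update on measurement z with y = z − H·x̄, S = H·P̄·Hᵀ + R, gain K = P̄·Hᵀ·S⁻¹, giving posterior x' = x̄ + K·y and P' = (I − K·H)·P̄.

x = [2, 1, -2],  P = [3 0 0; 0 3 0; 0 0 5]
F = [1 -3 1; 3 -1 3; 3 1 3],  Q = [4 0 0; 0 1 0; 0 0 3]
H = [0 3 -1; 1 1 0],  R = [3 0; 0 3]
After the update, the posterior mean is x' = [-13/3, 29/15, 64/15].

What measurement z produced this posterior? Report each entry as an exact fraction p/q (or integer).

x̄ = F·x = [-3, -1, 1]
P̄ = F·P·Fᵀ + Q = [39 33 15; 33 76 69; 15 69 78]
S = H·P̄·Hᵀ + R = [351 243; 243 184]
K = P̄·Hᵀ·S⁻¹ = [-136/369 36/41; 923/1845 -14/205; 1108/1845 -69/205]
x' − x̄ = [-4/3, 44/15, 49/15] = K·y
y = (KᵀK)⁻¹·Kᵀ·(x' − x̄) = [6, 1]
z = y + H·x̄ = [6, 1] + [-4, -4] = [2, -3]

z = [2, -3]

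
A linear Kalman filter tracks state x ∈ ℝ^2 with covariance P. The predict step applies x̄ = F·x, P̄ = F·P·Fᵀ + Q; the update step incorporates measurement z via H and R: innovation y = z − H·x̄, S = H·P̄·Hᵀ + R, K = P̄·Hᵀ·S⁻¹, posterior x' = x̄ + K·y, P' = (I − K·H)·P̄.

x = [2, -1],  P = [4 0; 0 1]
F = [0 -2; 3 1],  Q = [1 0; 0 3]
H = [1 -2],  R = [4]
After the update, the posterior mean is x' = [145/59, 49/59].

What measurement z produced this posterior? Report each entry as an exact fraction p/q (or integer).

z = [1]

x̄ = F·x = [2, 5]
P̄ = F·P·Fᵀ + Q = [5 -2; -2 40]
S = H·P̄·Hᵀ + R = [177]
K = P̄·Hᵀ·S⁻¹ = [3/59; -82/177]
x' − x̄ = [27/59, -246/59] = K·y
y = (KᵀK)⁻¹·Kᵀ·(x' − x̄) = [9]
z = y + H·x̄ = [9] + [-8] = [1]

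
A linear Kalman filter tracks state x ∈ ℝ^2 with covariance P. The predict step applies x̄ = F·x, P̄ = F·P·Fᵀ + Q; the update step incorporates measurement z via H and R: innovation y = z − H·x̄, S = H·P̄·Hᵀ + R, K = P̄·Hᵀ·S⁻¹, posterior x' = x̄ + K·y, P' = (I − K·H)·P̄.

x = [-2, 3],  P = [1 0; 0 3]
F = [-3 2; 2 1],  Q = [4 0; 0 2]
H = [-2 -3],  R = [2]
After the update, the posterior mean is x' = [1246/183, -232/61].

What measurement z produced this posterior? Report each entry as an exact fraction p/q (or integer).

z = [-2]

x̄ = F·x = [12, -1]
P̄ = F·P·Fᵀ + Q = [25 0; 0 9]
S = H·P̄·Hᵀ + R = [183]
K = P̄·Hᵀ·S⁻¹ = [-50/183; -9/61]
x' − x̄ = [-950/183, -171/61] = K·y
y = (KᵀK)⁻¹·Kᵀ·(x' − x̄) = [19]
z = y + H·x̄ = [19] + [-21] = [-2]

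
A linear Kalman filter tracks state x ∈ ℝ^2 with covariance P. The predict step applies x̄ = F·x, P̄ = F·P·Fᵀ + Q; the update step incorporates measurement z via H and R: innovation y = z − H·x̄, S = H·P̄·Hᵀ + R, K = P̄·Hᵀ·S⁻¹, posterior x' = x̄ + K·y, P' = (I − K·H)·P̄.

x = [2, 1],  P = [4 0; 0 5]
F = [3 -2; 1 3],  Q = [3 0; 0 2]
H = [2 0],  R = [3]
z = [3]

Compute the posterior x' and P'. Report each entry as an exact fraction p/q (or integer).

x' = [366/239, 1375/239]
P' = [177/239 -54/239; -54/239 10893/239]

x̄ = F·x = [4, 5]
P̄ = F·P·Fᵀ + Q = [59 -18; -18 51]
y = z − H·x̄ = [-5]
S = H·P̄·Hᵀ + R = [239]
K = P̄·Hᵀ·S⁻¹ = [118/239; -36/239]
x' = x̄ + K·y = [366/239, 1375/239]
P' = (I − K·H)·P̄ = [177/239 -54/239; -54/239 10893/239]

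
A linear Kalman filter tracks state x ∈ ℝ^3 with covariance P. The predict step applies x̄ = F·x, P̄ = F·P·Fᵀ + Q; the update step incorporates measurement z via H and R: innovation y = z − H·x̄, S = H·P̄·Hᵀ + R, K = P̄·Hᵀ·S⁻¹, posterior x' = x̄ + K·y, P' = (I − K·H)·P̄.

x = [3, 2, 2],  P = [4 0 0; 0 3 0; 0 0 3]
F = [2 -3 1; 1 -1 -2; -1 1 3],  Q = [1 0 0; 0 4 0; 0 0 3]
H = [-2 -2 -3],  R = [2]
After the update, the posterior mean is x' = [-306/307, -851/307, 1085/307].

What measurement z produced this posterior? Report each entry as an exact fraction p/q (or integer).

z = [-3]

x̄ = F·x = [2, -3, 5]
P̄ = F·P·Fᵀ + Q = [47 11 -8; 11 23 -25; -8 -25 37]
S = H·P̄·Hᵀ + R = [307]
K = P̄·Hᵀ·S⁻¹ = [-92/307; 7/307; -45/307]
x' − x̄ = [-920/307, 70/307, -450/307] = K·y
y = (KᵀK)⁻¹·Kᵀ·(x' − x̄) = [10]
z = y + H·x̄ = [10] + [-13] = [-3]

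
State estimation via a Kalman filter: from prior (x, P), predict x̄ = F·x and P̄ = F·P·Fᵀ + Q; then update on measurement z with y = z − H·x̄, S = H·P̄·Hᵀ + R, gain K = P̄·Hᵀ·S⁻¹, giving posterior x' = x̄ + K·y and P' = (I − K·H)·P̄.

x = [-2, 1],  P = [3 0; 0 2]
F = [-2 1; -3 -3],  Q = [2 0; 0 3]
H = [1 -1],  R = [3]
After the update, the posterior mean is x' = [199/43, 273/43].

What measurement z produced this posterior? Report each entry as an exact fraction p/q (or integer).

z = [-2]

x̄ = F·x = [5, 3]
P̄ = F·P·Fᵀ + Q = [16 12; 12 48]
S = H·P̄·Hᵀ + R = [43]
K = P̄·Hᵀ·S⁻¹ = [4/43; -36/43]
x' − x̄ = [-16/43, 144/43] = K·y
y = (KᵀK)⁻¹·Kᵀ·(x' − x̄) = [-4]
z = y + H·x̄ = [-4] + [2] = [-2]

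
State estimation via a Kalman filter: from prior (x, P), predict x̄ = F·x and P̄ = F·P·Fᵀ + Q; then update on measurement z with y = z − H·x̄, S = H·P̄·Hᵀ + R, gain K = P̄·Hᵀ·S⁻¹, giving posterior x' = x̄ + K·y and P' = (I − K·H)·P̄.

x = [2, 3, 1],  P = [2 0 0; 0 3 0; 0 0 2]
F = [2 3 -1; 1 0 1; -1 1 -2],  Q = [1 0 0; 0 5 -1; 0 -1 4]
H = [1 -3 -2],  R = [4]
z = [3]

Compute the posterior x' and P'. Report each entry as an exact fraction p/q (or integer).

x' = [680/59, 199/59, -51/59]
P' = [2046/59 272/59 587/59; 272/59 410/59 -457/59; 587/59 -457/59 987/59]

x̄ = F·x = [12, 3, -1]
P̄ = F·P·Fᵀ + Q = [38 2 9; 2 9 -7; 9 -7 17]
y = z − H·x̄ = [-2]
S = H·P̄·Hᵀ + R = [59]
K = P̄·Hᵀ·S⁻¹ = [14/59; -11/59; -4/59]
x' = x̄ + K·y = [680/59, 199/59, -51/59]
P' = (I − K·H)·P̄ = [2046/59 272/59 587/59; 272/59 410/59 -457/59; 587/59 -457/59 987/59]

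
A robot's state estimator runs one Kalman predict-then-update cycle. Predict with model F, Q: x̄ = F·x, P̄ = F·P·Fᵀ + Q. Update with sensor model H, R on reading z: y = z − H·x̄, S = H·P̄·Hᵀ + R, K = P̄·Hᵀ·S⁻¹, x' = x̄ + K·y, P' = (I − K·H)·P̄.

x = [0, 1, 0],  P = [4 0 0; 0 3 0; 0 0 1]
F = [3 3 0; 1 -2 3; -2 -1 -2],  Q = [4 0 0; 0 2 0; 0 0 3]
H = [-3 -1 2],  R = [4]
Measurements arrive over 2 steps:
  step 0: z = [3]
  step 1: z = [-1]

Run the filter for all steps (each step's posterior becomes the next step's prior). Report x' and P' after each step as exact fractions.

step 0: x' = [129/565, -256/113, 389/565], P' = [7589/1130 -2661/226 4209/1130; -2661/226 5977/226 -1013/226; 4209/1130 -1013/226 4099/1130]
step 1: x' = [-569719/167319, 3759052/501957, -306692/167319], P' = [3019544/55773 -19903532/167319 1189486/55773; -19903532/167319 134621786/501957 -7434949/167319; 1189486/55773 -7434949/167319 1127923/111546]

step 0: x̄ = F·x = [3, -2, -1]
step 0: P̄ = F·P·Fᵀ + Q = [67 -6 -33; -6 27 -8; -33 -8 26]
step 0: y = z − H·x̄ = [12]
step 0: S = H·P̄·Hᵀ + R = [1130]
step 0: K = P̄·Hᵀ·S⁻¹ = [-261/1130; -5/226; 159/1130]
step 0: x' = x̄ + K·y = [129/565, -256/113, 389/565]
step 0: P' = (I − K·H)·P̄ = [7589/1130 -2661/226 4209/1130; -2661/226 5977/226 -1013/226; 4209/1130 -1013/226 4099/1130]
step 1: x̄ = F·x = [-3453/565, 3856/565, 244/565]
step 1: P̄ = F·P·Fᵀ + Q = [51148/565 -62166/565 -5154/565; -62166/565 152767/565 -29327/565; -5154/565 -29327/565 40219/1130]
step 1: y = z − H·x̄ = [-7556/565]
step 1: S = H·P̄·Hᵀ + R = [501957/565]
step 1: K = P̄·Hᵀ·S⁻¹ = [-33862/167319; -24923/501957; 28336/167319]
step 1: x' = x̄ + K·y = [-569719/167319, 3759052/501957, -306692/167319]
step 1: P' = (I − K·H)·P̄ = [3019544/55773 -19903532/167319 1189486/55773; -19903532/167319 134621786/501957 -7434949/167319; 1189486/55773 -7434949/167319 1127923/111546]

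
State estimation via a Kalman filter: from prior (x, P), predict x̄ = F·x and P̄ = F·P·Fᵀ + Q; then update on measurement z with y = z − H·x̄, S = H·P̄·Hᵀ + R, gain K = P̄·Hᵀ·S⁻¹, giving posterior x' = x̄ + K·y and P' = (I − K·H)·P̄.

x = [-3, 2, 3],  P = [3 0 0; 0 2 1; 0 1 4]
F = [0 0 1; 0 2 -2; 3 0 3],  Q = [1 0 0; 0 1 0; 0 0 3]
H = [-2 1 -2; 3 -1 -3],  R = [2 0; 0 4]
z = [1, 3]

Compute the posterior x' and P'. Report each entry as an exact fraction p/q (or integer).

x' = [74848/70571, 118851/70571, -44664/70571]
P' = [50680/70571 100154/70571 9222/70571; 100154/70571 281702/70571 22920/70571; 9222/70571 22920/70571 18438/70571]

x̄ = F·x = [3, -2, 0]
P̄ = F·P·Fᵀ + Q = [5 -6 12; -6 17 -18; 12 -18 66]
y = z − H·x̄ = [9, -8]
S = H·P̄·Hᵀ + R = [495 337; 337 372]
K = P̄·Hᵀ·S⁻¹ = [-9825/70571 6055/70571; 17777/70571 -12500/70571; -16200/70571 -12642/70571]
x' = x̄ + K·y = [74848/70571, 118851/70571, -44664/70571]
P' = (I − K·H)·P̄ = [50680/70571 100154/70571 9222/70571; 100154/70571 281702/70571 22920/70571; 9222/70571 22920/70571 18438/70571]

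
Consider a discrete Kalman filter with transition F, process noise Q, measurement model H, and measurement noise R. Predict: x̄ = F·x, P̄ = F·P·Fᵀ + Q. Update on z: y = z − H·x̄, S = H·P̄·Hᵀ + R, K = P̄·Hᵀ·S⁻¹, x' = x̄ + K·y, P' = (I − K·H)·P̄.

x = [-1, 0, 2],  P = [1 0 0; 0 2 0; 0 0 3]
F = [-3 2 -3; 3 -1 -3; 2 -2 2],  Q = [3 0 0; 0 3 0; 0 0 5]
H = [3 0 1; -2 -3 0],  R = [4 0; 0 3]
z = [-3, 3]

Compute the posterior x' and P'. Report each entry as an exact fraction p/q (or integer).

x' = [-2979/2806, -2055/5612, 1355/2806]
P' = [21909/11224 -7239/5612 -47811/11224; -7239/5612 13275/11224 15825/5612; -47811/11224 15825/5612 133125/11224]

x̄ = F·x = [-3, -9, 2]
P̄ = F·P·Fᵀ + Q = [47 14 -32; 14 41 -8; -32 -8 29]
y = z − H·x̄ = [4, -30]
S = H·P̄·Hᵀ + R = [264 -320; -320 728]
K = P̄·Hᵀ·S⁻¹ = [4479/11224 -16/1403; -1473/5612 -3623/11224; -2577/11224 28/1403]
x' = x̄ + K·y = [-2979/2806, -2055/5612, 1355/2806]
P' = (I − K·H)·P̄ = [21909/11224 -7239/5612 -47811/11224; -7239/5612 13275/11224 15825/5612; -47811/11224 15825/5612 133125/11224]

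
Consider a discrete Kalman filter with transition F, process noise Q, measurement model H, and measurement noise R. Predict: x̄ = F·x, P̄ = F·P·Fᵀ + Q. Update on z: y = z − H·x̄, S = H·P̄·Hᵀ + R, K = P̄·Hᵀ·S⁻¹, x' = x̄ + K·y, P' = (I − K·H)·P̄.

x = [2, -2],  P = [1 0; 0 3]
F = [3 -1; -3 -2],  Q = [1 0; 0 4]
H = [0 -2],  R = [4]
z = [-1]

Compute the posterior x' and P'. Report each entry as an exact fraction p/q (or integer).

x̄ = F·x = [8, -2]
P̄ = F·P·Fᵀ + Q = [13 -3; -3 25]
y = z − H·x̄ = [-5]
S = H·P̄·Hᵀ + R = [104]
K = P̄·Hᵀ·S⁻¹ = [3/52; -25/52]
x' = x̄ + K·y = [401/52, 21/52]
P' = (I − K·H)·P̄ = [329/26 -3/26; -3/26 25/26]

x' = [401/52, 21/52]
P' = [329/26 -3/26; -3/26 25/26]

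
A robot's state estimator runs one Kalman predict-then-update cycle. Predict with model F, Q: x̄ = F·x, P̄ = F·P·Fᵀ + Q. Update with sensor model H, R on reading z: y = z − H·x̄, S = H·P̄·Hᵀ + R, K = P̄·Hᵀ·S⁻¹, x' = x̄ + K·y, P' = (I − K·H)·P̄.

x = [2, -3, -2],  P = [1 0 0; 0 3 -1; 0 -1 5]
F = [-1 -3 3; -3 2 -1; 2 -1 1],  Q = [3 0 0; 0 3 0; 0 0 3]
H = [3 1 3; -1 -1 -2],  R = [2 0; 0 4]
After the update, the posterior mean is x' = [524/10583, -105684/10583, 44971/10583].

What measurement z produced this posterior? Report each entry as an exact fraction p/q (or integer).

z = [3, 2]

x̄ = F·x = [1, -10, 5]
P̄ = F·P·Fᵀ + Q = [94 -39 28; -39 33 -20; 28 -20 17]
S = H·P̄·Hᵀ + R = [1184 -413; -413 153]
K = P̄·Hᵀ·S⁻¹ = [4188/10583 3627/10583; -3034/10583 -5008/10583; 249/10583 -2233/10583]
x' − x̄ = [-10059/10583, 146/10583, -7944/10583] = K·y
y = (KᵀK)⁻¹·Kᵀ·(x' − x̄) = [-5, 3]
z = y + H·x̄ = [-5, 3] + [8, -1] = [3, 2]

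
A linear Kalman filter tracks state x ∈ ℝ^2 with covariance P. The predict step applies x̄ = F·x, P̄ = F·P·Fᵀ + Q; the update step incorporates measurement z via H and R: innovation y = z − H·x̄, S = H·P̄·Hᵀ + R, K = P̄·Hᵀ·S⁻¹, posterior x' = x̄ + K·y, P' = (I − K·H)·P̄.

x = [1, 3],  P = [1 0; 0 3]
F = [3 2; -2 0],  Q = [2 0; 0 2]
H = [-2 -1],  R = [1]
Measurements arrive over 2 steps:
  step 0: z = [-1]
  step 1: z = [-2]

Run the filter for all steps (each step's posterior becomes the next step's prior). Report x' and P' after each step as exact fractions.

step 0: x̄ = F·x = [9, -2]
step 0: P̄ = F·P·Fᵀ + Q = [23 -6; -6 6]
step 0: y = z − H·x̄ = [15]
step 0: S = H·P̄·Hᵀ + R = [75]
step 0: K = P̄·Hᵀ·S⁻¹ = [-8/15; 2/25]
step 0: x' = x̄ + K·y = [1, -4/5]
step 0: P' = (I − K·H)·P̄ = [5/3 -14/5; -14/5 138/25]
step 1: x̄ = F·x = [7/5, -2]
step 1: P̄ = F·P·Fᵀ + Q = [137/25 6/5; 6/5 26/3]
step 1: y = z − H·x̄ = [-6/5]
step 1: S = H·P̄·Hᵀ + R = [2729/75]
step 1: K = P̄·Hᵀ·S⁻¹ = [-912/2729; -830/2729]
step 1: x' = x̄ + K·y = [4915/2729, -4462/2729]
step 1: P' = (I − K·H)·P̄ = [3865/2729 -6818/2729; -6818/2729 14466/2729]

step 0: x' = [1, -4/5], P' = [5/3 -14/5; -14/5 138/25]
step 1: x' = [4915/2729, -4462/2729], P' = [3865/2729 -6818/2729; -6818/2729 14466/2729]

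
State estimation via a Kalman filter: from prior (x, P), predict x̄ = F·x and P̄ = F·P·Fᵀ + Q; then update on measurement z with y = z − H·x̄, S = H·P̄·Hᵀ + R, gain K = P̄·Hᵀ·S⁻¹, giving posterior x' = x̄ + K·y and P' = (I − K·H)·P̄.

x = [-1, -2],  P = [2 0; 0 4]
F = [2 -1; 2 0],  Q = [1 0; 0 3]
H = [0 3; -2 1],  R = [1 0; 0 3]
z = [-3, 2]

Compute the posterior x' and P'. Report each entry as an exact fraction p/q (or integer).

x' = [-4122/3175, -3229/3175]
P' = [2251/3175 182/3175; 182/3175 349/3175]

x̄ = F·x = [0, -2]
P̄ = F·P·Fᵀ + Q = [13 8; 8 11]
y = z − H·x̄ = [3, 4]
S = H·P̄·Hᵀ + R = [100 -15; -15 34]
K = P̄·Hᵀ·S⁻¹ = [546/3175 -288/635; 1047/3175 -1/635]
x' = x̄ + K·y = [-4122/3175, -3229/3175]
P' = (I − K·H)·P̄ = [2251/3175 182/3175; 182/3175 349/3175]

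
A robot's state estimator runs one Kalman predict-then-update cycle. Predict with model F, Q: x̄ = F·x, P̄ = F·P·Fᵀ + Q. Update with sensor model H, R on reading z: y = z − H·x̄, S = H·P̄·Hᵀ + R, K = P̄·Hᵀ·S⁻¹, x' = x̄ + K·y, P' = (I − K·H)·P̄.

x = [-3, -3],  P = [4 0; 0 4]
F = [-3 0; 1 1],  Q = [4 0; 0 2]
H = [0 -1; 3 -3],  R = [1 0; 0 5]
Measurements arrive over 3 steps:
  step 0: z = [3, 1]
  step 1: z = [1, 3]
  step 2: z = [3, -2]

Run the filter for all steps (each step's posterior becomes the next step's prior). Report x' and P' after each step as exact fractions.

step 0: x' = [-609/275, -744/275], P' = [344/275 204/275; 204/275 214/275]
step 1: x' = [37331/768843, -2553811/2306529], P' = [253276/256281 408868/768843; 408868/768843 1400404/2306529]
step 2: x' = [-3550249515/1434384833, -2903494658/1434384833], P' = [1417113632/1434384833 762812712/1434384833; 762812712/1434384833 869134802/1434384833]

step 0: x̄ = F·x = [9, -6]
step 0: P̄ = F·P·Fᵀ + Q = [40 -12; -12 10]
step 0: y = z − H·x̄ = [-3, -44]
step 0: S = H·P̄·Hᵀ + R = [11 66; 66 671]
step 0: K = P̄·Hᵀ·S⁻¹ = [-204/275 84/275; -214/275 -6/275]
step 0: x' = x̄ + K·y = [-609/275, -744/275]
step 0: P' = (I − K·H)·P̄ = [344/275 204/275; 204/275 214/275]
step 1: x̄ = F·x = [1827/275, -123/25]
step 1: P̄ = F·P·Fᵀ + Q = [4196/275 -1644/275; -1644/275 1516/275]
step 1: y = z − H·x̄ = [-98/25, -1743/55]
step 1: S = H·P̄·Hᵀ + R = [1791/275 1896/55; 1896/55 3295/11]
step 1: K = P̄·Hᵀ·S⁻¹ = [-408868/768843 70192/256281; -1400404/2306529 -34760/768843]
step 1: x' = x̄ + K·y = [37331/768843, -2553811/2306529]
step 1: P' = (I − K·H)·P̄ = [253276/256281 408868/768843; 408868/768843 1400404/2306529]
step 2: x̄ = F·x = [-37331/256281, -2441818/2306529]
step 2: P̄ = F·P·Fᵀ + Q = [1101536/85427 -1168696/256281; -1168696/256281 10746154/2306529]
step 2: y = z − H·x̄ = [4477769/2306529, -3643525/768843]
step 2: S = H·P̄·Hᵀ + R = [13052683/2306529 21264418/768843; 21264418/768843 62805559/256281]
step 2: K = P̄·Hᵀ·S⁻¹ = [-762812712/1434384833 56082936/204912119; -869134802/1434384833 -9113322/204912119]
step 2: x' = x̄ + K·y = [-3550249515/1434384833, -2903494658/1434384833]
step 2: P' = (I − K·H)·P̄ = [1417113632/1434384833 762812712/1434384833; 762812712/1434384833 869134802/1434384833]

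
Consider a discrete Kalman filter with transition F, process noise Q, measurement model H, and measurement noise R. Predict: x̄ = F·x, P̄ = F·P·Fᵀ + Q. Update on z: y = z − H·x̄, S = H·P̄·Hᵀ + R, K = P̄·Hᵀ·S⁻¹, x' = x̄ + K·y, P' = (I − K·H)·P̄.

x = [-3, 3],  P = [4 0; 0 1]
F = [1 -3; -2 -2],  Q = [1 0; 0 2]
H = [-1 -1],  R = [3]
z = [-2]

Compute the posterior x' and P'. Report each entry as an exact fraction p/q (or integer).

x̄ = F·x = [-12, 0]
P̄ = F·P·Fᵀ + Q = [14 -2; -2 22]
y = z − H·x̄ = [-14]
S = H·P̄·Hᵀ + R = [35]
K = P̄·Hᵀ·S⁻¹ = [-12/35; -4/7]
x' = x̄ + K·y = [-36/5, 8]
P' = (I − K·H)·P̄ = [346/35 -62/7; -62/7 74/7]

x' = [-36/5, 8]
P' = [346/35 -62/7; -62/7 74/7]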